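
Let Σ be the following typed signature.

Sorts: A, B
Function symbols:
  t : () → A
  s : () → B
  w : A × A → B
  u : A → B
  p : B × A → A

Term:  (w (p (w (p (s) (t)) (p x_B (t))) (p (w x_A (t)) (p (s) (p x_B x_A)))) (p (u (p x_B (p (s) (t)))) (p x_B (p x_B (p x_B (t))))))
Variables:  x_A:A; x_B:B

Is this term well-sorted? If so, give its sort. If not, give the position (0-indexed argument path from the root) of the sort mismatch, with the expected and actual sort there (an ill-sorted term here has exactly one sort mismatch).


well-sorted; sort = B

        (s) : B
        (t) : A
      (p (s) (t)) : A
        x_B : B
        (t) : A
      (p x_B (t)) : A
    (w (p (s) (t)) (p x_B (t))) : B
        x_A : A
        (t) : A
      (w x_A (t)) : B
        (s) : B
          x_B : B
          x_A : A
        (p x_B x_A) : A
      (p (s) (p x_B x_A)) : A
    (p (w x_A (t)) (p (s) (p x_B x_A))) : A
  (p (w (p (s) (t)) (p x_B (t))) (p (w x_A (t)) (p (s) (p x_B x_A)))) : A
        x_B : B
          (s) : B
          (t) : A
        (p (s) (t)) : A
      (p x_B (p (s) (t))) : A
    (u (p x_B (p (s) (t)))) : B
      x_B : B
        x_B : B
          x_B : B
          (t) : A
        (p x_B (t)) : A
      (p x_B (p x_B (t))) : A
    (p x_B (p x_B (p x_B (t)))) : A
  (p (u (p x_B (p (s) (t)))) (p x_B (p x_B (p x_B (t))))) : A
(w (p (w (p (s) (t)) (p x_B (t))) (p (w x_A (t)) (p (s) (p x_B x_A)))) (p (u (p x_B (p (s) (t)))) (p x_B (p x_B (p x_B (t)))))) : B


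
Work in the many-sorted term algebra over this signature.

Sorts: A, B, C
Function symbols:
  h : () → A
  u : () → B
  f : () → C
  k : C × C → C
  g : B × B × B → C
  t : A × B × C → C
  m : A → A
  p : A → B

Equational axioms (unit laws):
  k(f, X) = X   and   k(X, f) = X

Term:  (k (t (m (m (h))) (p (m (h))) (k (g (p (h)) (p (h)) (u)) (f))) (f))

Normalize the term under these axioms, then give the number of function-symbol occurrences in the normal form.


1. (k (t (m (m (h))) (p (m (h))) (k (g (p (h)) (p (h)) (u)) (f))) (f))  →  (t (m (m (h))) (p (m (h))) (k (g (p (h)) (p (h)) (u)) (f)))
2. (t (m (m (h))) (p (m (h))) (k (g (p (h)) (p (h)) (u)) (f)))  →  (t (m (m (h))) (p (m (h))) (g (p (h)) (p (h)) (u)))
normal form: (t (m (m (h))) (p (m (h))) (g (p (h)) (p (h)) (u)))

size = 13


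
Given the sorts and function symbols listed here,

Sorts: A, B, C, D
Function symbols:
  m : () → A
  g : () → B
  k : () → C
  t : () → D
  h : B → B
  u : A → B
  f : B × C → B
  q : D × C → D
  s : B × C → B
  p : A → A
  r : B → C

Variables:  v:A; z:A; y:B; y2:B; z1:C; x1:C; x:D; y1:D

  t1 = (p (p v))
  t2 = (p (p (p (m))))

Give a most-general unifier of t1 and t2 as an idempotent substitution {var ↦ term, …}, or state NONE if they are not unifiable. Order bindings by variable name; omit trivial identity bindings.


{v ↦ (p (m))}


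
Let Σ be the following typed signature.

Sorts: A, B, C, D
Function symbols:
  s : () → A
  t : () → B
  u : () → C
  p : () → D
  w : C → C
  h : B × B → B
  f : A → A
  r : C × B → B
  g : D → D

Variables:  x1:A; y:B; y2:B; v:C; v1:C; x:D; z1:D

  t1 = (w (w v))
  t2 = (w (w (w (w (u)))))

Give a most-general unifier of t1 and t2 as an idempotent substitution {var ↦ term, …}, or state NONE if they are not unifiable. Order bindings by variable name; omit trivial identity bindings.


{v ↦ (w (w (u)))}


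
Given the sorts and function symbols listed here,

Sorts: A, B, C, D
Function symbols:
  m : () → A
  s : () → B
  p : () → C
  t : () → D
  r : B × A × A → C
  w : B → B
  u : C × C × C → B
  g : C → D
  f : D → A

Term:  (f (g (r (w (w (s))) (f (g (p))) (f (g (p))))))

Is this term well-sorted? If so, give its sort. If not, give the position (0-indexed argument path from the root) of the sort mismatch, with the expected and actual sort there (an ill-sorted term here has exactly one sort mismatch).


          (s) : B
        (w (s)) : B
      (w (w (s))) : B
          (p) : C
        (g (p)) : D
      (f (g (p))) : A
          (p) : C
        (g (p)) : D
      (f (g (p))) : A
    (r (w (w (s))) (f (g (p))) (f (g (p)))) : C
  (g (r (w (w (s))) (f (g (p))) (f (g (p))))) : D
(f (g (r (w (w (s))) (f (g (p))) (f (g (p)))))) : A

well-sorted; sort = A


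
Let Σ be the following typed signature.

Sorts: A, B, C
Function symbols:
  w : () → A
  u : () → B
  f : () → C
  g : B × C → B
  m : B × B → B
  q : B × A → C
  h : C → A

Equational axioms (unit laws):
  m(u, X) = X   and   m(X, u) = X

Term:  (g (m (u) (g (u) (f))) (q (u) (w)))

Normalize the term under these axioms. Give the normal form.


1. (g (m (u) (g (u) (f))) (q (u) (w)))  →  (g (g (u) (f)) (q (u) (w)))

normal form = (g (g (u) (f)) (q (u) (w)))


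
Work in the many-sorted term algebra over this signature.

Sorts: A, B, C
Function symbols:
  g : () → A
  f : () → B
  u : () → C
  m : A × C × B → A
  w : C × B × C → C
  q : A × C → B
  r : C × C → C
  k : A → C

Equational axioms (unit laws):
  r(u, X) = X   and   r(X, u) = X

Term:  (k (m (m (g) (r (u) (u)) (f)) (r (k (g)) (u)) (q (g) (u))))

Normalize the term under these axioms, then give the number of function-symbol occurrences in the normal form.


1. (k (m (m (g) (r (u) (u)) (f)) (r (k (g)) (u)) (q (g) (u))))  →  (k (m (m (g) (u) (f)) (r (k (g)) (u)) (q (g) (u))))
2. (k (m (m (g) (u) (f)) (r (k (g)) (u)) (q (g) (u))))  →  (k (m (m (g) (u) (f)) (k (g)) (q (g) (u))))
normal form: (k (m (m (g) (u) (f)) (k (g)) (q (g) (u))))

size = 11


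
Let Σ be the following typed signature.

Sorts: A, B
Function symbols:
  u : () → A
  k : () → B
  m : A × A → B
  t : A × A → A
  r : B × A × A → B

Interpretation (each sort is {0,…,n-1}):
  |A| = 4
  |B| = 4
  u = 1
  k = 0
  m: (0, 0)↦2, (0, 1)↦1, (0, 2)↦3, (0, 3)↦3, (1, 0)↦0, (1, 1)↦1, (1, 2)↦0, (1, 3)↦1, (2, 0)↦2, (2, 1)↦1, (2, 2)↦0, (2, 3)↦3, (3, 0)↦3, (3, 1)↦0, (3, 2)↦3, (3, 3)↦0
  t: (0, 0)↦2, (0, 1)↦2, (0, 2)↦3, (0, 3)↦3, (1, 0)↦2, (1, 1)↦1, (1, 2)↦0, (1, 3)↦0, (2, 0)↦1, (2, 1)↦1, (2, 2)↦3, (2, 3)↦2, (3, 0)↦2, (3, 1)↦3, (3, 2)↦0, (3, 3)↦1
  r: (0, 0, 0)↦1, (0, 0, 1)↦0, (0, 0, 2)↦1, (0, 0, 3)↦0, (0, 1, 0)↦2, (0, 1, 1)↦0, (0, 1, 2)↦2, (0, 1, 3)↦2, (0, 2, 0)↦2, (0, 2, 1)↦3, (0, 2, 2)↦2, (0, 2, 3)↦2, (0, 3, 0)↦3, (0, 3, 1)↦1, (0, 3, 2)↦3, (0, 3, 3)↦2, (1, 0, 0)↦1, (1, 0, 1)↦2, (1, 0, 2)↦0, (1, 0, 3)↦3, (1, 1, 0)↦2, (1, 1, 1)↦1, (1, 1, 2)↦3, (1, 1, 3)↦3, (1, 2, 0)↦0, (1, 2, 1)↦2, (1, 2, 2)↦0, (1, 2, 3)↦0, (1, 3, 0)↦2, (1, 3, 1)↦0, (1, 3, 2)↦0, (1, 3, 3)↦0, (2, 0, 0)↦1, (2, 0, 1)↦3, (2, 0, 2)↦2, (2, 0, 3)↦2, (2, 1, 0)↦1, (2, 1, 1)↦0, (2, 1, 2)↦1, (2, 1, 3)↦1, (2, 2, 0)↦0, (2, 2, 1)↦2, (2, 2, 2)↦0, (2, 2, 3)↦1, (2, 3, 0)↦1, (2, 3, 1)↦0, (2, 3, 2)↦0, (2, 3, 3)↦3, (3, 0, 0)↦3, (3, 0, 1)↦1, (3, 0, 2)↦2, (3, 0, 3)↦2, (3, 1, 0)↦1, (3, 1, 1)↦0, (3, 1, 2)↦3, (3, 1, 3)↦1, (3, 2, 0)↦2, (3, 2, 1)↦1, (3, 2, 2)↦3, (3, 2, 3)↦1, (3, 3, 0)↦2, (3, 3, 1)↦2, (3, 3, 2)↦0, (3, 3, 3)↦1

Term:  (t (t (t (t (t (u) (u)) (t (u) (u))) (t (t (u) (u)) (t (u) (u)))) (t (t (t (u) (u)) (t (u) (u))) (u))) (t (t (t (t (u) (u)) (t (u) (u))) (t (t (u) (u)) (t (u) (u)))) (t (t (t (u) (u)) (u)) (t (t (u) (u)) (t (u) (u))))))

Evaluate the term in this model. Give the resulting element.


value = 1

  u = 1
  u = 1
  (t (u) (u)) = t(1, 1) = 1
  u = 1
  u = 1
  (t (u) (u)) = t(1, 1) = 1
  (t (t (u) (u)) (t (u) (u))) = t(1, 1) = 1
  u = 1
  u = 1
  (t (u) (u)) = t(1, 1) = 1
  u = 1
  u = 1
  (t (u) (u)) = t(1, 1) = 1
  (t (t (u) (u)) (t (u) (u))) = t(1, 1) = 1
  (t (t (t (u) (u)) (t (u) (u))) (t (t (u) (u)) (t (u) (u)))) = t(1, 1) = 1
  u = 1
  u = 1
  (t (u) (u)) = t(1, 1) = 1
  u = 1
  u = 1
  (t (u) (u)) = t(1, 1) = 1
  (t (t (u) (u)) (t (u) (u))) = t(1, 1) = 1
  u = 1
  (t (t (t (u) (u)) (t (u) (u))) (u)) = t(1, 1) = 1
  (t (t (t (t (u) (u)) (t (u) (u))) (t (t (u) (u)) (t (u) (u)))) (t (t (t (u) (u)) (t (u) (u))) (u))) = t(1, 1) = 1
  u = 1
  u = 1
  (t (u) (u)) = t(1, 1) = 1
  u = 1
  u = 1
  (t (u) (u)) = t(1, 1) = 1
  (t (t (u) (u)) (t (u) (u))) = t(1, 1) = 1
  u = 1
  u = 1
  (t (u) (u)) = t(1, 1) = 1
  u = 1
  u = 1
  (t (u) (u)) = t(1, 1) = 1
  (t (t (u) (u)) (t (u) (u))) = t(1, 1) = 1
  (t (t (t (u) (u)) (t (u) (u))) (t (t (u) (u)) (t (u) (u)))) = t(1, 1) = 1
  u = 1
  u = 1
  (t (u) (u)) = t(1, 1) = 1
  u = 1
  (t (t (u) (u)) (u)) = t(1, 1) = 1
  u = 1
  u = 1
  (t (u) (u)) = t(1, 1) = 1
  u = 1
  u = 1
  (t (u) (u)) = t(1, 1) = 1
  (t (t (u) (u)) (t (u) (u))) = t(1, 1) = 1
  (t (t (t (u) (u)) (u)) (t (t (u) (u)) (t (u) (u)))) = t(1, 1) = 1
  (t (t (t (t (u) (u)) (t (u) (u))) (t (t (u) (u)) (t (u) (u)))) (t (t (t (u) (u)) (u)) (t (t (u) (u)) (t (u) (u))))) = t(1, 1) = 1
  (t (t (t (t (t (u) (u)) (t (u) (u))) (t (t (u) (u)) (t (u) (u)))) (t (t (t (u) (u)) (t (u) (u))) (u))) (t (t (t (t (u) (u)) (t (u) (u))) (t (t (u) (u)) (t (u) (u)))) (t (t (t (u) (u)) (u)) (t (t (u) (u)) (t (u) (u)))))) = t(1, 1) = 1


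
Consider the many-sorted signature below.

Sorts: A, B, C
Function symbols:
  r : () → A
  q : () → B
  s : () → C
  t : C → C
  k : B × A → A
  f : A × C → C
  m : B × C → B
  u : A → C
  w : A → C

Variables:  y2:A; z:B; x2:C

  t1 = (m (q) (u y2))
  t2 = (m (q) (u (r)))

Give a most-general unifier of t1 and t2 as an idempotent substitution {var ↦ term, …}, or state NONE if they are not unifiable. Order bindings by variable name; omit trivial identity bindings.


{y2 ↦ (r)}


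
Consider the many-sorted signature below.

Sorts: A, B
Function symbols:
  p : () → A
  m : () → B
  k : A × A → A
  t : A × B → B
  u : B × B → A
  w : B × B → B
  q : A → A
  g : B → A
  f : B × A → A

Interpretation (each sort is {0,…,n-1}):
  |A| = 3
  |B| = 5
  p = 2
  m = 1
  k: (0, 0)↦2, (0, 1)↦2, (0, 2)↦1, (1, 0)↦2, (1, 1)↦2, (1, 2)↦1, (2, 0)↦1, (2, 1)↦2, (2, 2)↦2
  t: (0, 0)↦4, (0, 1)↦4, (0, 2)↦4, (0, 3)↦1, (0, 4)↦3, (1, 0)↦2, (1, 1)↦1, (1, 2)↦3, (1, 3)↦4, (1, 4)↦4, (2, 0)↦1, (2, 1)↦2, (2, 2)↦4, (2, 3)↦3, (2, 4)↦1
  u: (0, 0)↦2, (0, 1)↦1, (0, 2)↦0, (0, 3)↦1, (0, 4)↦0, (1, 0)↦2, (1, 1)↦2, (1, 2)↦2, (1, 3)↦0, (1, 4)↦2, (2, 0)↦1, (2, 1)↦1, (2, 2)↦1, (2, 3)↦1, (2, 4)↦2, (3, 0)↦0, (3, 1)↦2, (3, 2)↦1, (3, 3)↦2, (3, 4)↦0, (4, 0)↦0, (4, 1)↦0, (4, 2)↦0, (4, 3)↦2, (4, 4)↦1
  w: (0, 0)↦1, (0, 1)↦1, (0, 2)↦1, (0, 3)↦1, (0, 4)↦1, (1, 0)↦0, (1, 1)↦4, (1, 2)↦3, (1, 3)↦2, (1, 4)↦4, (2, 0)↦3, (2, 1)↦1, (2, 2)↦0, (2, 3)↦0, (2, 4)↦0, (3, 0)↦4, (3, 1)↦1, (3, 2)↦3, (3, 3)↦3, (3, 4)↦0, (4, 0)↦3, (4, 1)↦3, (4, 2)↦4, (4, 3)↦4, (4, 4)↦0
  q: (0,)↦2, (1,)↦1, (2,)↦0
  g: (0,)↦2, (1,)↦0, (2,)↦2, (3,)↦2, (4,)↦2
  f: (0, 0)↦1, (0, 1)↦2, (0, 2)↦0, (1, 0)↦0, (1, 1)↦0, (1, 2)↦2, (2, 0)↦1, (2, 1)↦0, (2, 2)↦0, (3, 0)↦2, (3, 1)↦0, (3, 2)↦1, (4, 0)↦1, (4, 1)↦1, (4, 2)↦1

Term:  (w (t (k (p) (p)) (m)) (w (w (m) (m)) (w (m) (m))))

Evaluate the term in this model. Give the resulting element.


  p = 2
  p = 2
  (k (p) (p)) = k(2, 2) = 2
  m = 1
  (t (k (p) (p)) (m)) = t(2, 1) = 2
  m = 1
  m = 1
  (w (m) (m)) = w(1, 1) = 4
  m = 1
  m = 1
  (w (m) (m)) = w(1, 1) = 4
  (w (w (m) (m)) (w (m) (m))) = w(4, 4) = 0
  (w (t (k (p) (p)) (m)) (w (w (m) (m)) (w (m) (m)))) = w(2, 0) = 3

value = 3


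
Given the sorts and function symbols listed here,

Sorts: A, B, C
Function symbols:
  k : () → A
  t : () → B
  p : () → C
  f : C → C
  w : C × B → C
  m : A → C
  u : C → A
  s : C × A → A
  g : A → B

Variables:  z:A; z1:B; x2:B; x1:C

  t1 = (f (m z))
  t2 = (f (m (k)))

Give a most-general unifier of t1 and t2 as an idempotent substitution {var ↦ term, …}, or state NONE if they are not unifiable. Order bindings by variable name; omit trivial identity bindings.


{z ↦ (k)}


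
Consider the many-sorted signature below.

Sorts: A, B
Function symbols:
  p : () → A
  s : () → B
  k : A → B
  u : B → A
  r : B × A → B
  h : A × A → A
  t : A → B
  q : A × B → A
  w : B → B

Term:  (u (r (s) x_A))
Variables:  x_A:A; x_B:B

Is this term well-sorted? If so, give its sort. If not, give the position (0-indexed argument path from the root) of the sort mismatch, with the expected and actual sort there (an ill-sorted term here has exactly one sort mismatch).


    (s) : B
    x_A : A
  (r (s) x_A) : B
(u (r (s) x_A)) : A

well-sorted; sort = A


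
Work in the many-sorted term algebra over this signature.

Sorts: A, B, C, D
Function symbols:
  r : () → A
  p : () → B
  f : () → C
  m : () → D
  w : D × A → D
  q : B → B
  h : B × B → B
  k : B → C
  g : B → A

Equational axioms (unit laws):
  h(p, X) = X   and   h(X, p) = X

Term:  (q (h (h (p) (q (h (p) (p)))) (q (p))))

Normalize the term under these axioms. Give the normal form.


normal form = (q (h (q (p)) (q (p))))

1. (q (h (h (p) (q (h (p) (p)))) (q (p))))  →  (q (h (q (h (p) (p))) (q (p))))
2. (q (h (q (h (p) (p))) (q (p))))  →  (q (h (q (p)) (q (p))))


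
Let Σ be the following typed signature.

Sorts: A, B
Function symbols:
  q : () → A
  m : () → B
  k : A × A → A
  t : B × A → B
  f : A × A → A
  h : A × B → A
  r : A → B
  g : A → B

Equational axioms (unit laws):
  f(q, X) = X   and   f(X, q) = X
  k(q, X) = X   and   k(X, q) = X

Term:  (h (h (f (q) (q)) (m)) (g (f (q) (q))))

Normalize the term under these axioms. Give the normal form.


1. (h (h (f (q) (q)) (m)) (g (f (q) (q))))  →  (h (h (q) (m)) (g (f (q) (q))))
2. (h (h (q) (m)) (g (f (q) (q))))  →  (h (h (q) (m)) (g (q)))

normal form = (h (h (q) (m)) (g (q)))


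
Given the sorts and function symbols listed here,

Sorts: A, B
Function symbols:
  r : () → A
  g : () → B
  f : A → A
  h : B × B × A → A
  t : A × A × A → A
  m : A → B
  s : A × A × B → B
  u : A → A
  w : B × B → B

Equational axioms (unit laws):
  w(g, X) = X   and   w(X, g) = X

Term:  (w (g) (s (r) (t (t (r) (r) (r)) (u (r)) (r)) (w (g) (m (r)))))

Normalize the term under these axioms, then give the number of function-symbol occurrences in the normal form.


1. (w (g) (s (r) (t (t (r) (r) (r)) (u (r)) (r)) (w (g) (m (r)))))  →  (s (r) (t (t (r) (r) (r)) (u (r)) (r)) (w (g) (m (r))))
2. (s (r) (t (t (r) (r) (r)) (u (r)) (r)) (w (g) (m (r))))  →  (s (r) (t (t (r) (r) (r)) (u (r)) (r)) (m (r)))
normal form: (s (r) (t (t (r) (r) (r)) (u (r)) (r)) (m (r)))

size = 12


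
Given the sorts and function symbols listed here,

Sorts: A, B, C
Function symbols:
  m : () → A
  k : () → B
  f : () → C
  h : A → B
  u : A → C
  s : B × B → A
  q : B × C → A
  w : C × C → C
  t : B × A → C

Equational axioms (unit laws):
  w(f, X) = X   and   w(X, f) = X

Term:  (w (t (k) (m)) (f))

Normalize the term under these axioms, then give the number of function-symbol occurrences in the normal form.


size = 3

1. (w (t (k) (m)) (f))  →  (t (k) (m))
normal form: (t (k) (m))


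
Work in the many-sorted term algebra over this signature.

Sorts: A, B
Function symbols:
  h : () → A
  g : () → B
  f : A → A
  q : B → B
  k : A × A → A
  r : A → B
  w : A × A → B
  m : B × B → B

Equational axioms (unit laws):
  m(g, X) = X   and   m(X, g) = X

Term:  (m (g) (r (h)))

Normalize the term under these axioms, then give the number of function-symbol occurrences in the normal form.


size = 2

1. (m (g) (r (h)))  →  (r (h))
normal form: (r (h))


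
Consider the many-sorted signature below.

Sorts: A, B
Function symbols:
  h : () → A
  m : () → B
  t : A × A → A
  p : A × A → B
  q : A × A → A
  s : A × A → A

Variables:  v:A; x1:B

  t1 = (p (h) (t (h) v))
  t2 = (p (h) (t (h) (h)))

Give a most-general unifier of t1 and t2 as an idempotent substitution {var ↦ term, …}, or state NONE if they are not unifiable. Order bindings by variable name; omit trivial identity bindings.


{v ↦ (h)}


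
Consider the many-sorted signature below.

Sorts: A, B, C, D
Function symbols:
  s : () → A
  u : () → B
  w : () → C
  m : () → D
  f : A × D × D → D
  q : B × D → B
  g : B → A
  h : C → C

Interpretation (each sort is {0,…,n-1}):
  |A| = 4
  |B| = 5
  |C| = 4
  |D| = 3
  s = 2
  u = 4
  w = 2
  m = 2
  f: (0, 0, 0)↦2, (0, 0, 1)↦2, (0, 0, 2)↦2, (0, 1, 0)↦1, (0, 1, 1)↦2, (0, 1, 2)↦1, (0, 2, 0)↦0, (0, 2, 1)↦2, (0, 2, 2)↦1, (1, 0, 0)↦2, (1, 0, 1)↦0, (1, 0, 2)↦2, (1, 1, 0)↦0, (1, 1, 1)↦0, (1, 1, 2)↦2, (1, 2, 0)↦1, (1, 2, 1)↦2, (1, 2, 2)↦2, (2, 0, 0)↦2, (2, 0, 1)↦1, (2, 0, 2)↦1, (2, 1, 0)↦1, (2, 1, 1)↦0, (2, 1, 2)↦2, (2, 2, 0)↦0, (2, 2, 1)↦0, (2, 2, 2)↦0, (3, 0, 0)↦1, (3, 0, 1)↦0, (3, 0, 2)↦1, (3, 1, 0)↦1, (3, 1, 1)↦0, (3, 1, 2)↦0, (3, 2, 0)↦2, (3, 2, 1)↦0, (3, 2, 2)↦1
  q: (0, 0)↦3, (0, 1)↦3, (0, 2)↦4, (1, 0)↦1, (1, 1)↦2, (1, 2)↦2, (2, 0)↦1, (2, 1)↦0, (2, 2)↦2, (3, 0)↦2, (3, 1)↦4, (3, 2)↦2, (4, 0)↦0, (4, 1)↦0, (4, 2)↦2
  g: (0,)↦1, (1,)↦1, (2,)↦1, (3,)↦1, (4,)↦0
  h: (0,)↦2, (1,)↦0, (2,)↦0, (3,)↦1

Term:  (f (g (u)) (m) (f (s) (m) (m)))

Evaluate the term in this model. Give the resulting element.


value = 0

  u = 4
  (g (u)) = g(4,) = 0
  m = 2
  s = 2
  m = 2
  m = 2
  (f (s) (m) (m)) = f(2, 2, 2) = 0
  (f (g (u)) (m) (f (s) (m) (m))) = f(0, 2, 0) = 0


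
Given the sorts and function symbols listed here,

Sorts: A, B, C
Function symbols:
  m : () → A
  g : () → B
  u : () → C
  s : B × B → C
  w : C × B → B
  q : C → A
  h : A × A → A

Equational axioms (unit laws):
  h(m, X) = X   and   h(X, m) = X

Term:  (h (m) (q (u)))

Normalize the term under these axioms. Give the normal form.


1. (h (m) (q (u)))  →  (q (u))

normal form = (q (u))


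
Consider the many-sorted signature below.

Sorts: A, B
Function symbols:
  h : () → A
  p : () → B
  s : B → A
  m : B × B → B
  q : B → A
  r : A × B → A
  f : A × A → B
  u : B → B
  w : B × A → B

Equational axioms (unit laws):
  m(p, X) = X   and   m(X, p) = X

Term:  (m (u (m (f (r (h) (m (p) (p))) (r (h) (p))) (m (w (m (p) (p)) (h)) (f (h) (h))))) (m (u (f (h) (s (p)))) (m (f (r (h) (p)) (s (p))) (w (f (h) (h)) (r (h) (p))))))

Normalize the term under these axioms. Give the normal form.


normal form = (m (u (m (f (r (h) (p)) (r (h) (p))) (m (w (p) (h)) (f (h) (h))))) (m (u (f (h) (s (p)))) (m (f (r (h) (p)) (s (p))) (w (f (h) (h)) (r (h) (p))))))

1. (m (u (m (f (r (h) (m (p) (p))) (r (h) (p))) (m (w (m (p) (p)) (h)) (f (h) (h))))) (m (u (f (h) (s (p)))) (m (f (r (h) (p)) (s (p))) (w (f (h) (h)) (r (h) (p))))))  →  (m (u (m (f (r (h) (p)) (r (h) (p))) (m (w (m (p) (p)) (h)) (f (h) (h))))) (m (u (f (h) (s (p)))) (m (f (r (h) (p)) (s (p))) (w (f (h) (h)) (r (h) (p))))))
2. (m (u (m (f (r (h) (p)) (r (h) (p))) (m (w (m (p) (p)) (h)) (f (h) (h))))) (m (u (f (h) (s (p)))) (m (f (r (h) (p)) (s (p))) (w (f (h) (h)) (r (h) (p))))))  →  (m (u (m (f (r (h) (p)) (r (h) (p))) (m (w (p) (h)) (f (h) (h))))) (m (u (f (h) (s (p)))) (m (f (r (h) (p)) (s (p))) (w (f (h) (h)) (r (h) (p))))))


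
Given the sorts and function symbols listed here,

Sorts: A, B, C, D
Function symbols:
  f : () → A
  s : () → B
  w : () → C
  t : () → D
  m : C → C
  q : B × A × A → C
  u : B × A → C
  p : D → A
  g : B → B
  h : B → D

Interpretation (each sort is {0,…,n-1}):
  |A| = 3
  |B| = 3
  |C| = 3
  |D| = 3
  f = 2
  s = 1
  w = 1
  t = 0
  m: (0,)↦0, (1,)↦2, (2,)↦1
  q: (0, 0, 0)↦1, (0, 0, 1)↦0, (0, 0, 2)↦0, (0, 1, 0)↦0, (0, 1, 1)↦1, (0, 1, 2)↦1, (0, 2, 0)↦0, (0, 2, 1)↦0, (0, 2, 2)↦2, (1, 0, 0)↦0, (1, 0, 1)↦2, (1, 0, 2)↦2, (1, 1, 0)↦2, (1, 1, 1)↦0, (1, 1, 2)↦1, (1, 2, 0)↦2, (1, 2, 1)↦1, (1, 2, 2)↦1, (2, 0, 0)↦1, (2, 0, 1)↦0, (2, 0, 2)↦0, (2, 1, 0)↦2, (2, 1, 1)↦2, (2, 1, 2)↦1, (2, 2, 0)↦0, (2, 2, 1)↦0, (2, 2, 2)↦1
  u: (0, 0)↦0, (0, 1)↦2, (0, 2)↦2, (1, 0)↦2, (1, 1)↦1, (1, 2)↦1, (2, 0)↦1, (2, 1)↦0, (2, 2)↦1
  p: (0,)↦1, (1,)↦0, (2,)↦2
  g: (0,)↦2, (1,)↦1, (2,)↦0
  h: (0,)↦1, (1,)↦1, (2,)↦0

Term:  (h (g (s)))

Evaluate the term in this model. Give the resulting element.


value = 1

  s = 1
  (g (s)) = g(1,) = 1
  (h (g (s))) = h(1,) = 1


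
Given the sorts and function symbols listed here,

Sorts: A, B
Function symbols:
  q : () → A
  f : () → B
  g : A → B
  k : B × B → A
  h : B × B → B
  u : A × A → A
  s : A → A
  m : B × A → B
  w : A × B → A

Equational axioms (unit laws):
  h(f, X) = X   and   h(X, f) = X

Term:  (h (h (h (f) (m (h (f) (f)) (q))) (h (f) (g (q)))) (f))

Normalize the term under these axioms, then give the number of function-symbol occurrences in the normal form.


size = 6

1. (h (h (h (f) (m (h (f) (f)) (q))) (h (f) (g (q)))) (f))  →  (h (h (f) (m (h (f) (f)) (q))) (h (f) (g (q))))
2. (h (h (f) (m (h (f) (f)) (q))) (h (f) (g (q))))  →  (h (m (h (f) (f)) (q)) (h (f) (g (q))))
3. (h (m (h (f) (f)) (q)) (h (f) (g (q))))  →  (h (m (f) (q)) (h (f) (g (q))))
4. (h (m (f) (q)) (h (f) (g (q))))  →  (h (m (f) (q)) (g (q)))
normal form: (h (m (f) (q)) (g (q)))


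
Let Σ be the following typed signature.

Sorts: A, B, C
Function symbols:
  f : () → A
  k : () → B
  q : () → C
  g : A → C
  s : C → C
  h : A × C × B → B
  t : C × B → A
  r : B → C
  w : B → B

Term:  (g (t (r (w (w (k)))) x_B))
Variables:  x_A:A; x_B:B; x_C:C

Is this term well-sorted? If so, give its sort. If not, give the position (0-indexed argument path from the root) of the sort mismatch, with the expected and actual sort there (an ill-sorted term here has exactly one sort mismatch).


well-sorted; sort = C

          (k) : B
        (w (k)) : B
      (w (w (k))) : B
    (r (w (w (k)))) : C
    x_B : B
  (t (r (w (w (k)))) x_B) : A
(g (t (r (w (w (k)))) x_B)) : C


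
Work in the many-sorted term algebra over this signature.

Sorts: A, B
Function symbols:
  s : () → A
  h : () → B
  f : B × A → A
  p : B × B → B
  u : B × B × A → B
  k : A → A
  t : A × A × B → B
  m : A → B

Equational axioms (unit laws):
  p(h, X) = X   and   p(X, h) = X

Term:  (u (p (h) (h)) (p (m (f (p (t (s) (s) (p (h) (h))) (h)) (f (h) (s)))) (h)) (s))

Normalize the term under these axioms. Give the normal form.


normal form = (u (h) (m (f (t (s) (s) (h)) (f (h) (s)))) (s))

1. (u (p (h) (h)) (p (m (f (p (t (s) (s) (p (h) (h))) (h)) (f (h) (s)))) (h)) (s))  →  (u (h) (p (m (f (p (t (s) (s) (p (h) (h))) (h)) (f (h) (s)))) (h)) (s))
2. (u (h) (p (m (f (p (t (s) (s) (p (h) (h))) (h)) (f (h) (s)))) (h)) (s))  →  (u (h) (m (f (p (t (s) (s) (p (h) (h))) (h)) (f (h) (s)))) (s))
3. (u (h) (m (f (p (t (s) (s) (p (h) (h))) (h)) (f (h) (s)))) (s))  →  (u (h) (m (f (t (s) (s) (p (h) (h))) (f (h) (s)))) (s))
4. (u (h) (m (f (t (s) (s) (p (h) (h))) (f (h) (s)))) (s))  →  (u (h) (m (f (t (s) (s) (h)) (f (h) (s)))) (s))


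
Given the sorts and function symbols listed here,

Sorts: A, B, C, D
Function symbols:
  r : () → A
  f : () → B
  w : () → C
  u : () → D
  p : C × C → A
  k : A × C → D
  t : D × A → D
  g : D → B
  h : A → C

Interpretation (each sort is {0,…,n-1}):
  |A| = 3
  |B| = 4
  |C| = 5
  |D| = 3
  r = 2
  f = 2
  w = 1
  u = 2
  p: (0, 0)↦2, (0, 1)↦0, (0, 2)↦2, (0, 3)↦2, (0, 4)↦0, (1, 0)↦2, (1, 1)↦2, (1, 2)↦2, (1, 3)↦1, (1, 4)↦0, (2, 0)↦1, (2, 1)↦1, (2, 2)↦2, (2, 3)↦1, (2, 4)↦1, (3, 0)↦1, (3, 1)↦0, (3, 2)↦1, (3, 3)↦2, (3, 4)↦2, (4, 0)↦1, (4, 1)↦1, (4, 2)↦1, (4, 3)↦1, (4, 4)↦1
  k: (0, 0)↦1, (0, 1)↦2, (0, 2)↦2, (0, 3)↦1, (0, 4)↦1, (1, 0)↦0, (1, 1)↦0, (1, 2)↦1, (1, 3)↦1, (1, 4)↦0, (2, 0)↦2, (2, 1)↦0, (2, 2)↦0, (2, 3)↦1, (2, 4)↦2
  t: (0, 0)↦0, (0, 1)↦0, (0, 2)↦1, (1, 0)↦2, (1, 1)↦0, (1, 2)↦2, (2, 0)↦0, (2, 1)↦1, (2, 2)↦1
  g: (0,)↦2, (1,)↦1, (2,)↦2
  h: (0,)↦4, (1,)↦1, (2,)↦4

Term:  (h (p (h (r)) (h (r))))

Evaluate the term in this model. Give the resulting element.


value = 1

  r = 2
  (h (r)) = h(2,) = 4
  r = 2
  (h (r)) = h(2,) = 4
  (p (h (r)) (h (r))) = p(4, 4) = 1
  (h (p (h (r)) (h (r)))) = h(1,) = 1


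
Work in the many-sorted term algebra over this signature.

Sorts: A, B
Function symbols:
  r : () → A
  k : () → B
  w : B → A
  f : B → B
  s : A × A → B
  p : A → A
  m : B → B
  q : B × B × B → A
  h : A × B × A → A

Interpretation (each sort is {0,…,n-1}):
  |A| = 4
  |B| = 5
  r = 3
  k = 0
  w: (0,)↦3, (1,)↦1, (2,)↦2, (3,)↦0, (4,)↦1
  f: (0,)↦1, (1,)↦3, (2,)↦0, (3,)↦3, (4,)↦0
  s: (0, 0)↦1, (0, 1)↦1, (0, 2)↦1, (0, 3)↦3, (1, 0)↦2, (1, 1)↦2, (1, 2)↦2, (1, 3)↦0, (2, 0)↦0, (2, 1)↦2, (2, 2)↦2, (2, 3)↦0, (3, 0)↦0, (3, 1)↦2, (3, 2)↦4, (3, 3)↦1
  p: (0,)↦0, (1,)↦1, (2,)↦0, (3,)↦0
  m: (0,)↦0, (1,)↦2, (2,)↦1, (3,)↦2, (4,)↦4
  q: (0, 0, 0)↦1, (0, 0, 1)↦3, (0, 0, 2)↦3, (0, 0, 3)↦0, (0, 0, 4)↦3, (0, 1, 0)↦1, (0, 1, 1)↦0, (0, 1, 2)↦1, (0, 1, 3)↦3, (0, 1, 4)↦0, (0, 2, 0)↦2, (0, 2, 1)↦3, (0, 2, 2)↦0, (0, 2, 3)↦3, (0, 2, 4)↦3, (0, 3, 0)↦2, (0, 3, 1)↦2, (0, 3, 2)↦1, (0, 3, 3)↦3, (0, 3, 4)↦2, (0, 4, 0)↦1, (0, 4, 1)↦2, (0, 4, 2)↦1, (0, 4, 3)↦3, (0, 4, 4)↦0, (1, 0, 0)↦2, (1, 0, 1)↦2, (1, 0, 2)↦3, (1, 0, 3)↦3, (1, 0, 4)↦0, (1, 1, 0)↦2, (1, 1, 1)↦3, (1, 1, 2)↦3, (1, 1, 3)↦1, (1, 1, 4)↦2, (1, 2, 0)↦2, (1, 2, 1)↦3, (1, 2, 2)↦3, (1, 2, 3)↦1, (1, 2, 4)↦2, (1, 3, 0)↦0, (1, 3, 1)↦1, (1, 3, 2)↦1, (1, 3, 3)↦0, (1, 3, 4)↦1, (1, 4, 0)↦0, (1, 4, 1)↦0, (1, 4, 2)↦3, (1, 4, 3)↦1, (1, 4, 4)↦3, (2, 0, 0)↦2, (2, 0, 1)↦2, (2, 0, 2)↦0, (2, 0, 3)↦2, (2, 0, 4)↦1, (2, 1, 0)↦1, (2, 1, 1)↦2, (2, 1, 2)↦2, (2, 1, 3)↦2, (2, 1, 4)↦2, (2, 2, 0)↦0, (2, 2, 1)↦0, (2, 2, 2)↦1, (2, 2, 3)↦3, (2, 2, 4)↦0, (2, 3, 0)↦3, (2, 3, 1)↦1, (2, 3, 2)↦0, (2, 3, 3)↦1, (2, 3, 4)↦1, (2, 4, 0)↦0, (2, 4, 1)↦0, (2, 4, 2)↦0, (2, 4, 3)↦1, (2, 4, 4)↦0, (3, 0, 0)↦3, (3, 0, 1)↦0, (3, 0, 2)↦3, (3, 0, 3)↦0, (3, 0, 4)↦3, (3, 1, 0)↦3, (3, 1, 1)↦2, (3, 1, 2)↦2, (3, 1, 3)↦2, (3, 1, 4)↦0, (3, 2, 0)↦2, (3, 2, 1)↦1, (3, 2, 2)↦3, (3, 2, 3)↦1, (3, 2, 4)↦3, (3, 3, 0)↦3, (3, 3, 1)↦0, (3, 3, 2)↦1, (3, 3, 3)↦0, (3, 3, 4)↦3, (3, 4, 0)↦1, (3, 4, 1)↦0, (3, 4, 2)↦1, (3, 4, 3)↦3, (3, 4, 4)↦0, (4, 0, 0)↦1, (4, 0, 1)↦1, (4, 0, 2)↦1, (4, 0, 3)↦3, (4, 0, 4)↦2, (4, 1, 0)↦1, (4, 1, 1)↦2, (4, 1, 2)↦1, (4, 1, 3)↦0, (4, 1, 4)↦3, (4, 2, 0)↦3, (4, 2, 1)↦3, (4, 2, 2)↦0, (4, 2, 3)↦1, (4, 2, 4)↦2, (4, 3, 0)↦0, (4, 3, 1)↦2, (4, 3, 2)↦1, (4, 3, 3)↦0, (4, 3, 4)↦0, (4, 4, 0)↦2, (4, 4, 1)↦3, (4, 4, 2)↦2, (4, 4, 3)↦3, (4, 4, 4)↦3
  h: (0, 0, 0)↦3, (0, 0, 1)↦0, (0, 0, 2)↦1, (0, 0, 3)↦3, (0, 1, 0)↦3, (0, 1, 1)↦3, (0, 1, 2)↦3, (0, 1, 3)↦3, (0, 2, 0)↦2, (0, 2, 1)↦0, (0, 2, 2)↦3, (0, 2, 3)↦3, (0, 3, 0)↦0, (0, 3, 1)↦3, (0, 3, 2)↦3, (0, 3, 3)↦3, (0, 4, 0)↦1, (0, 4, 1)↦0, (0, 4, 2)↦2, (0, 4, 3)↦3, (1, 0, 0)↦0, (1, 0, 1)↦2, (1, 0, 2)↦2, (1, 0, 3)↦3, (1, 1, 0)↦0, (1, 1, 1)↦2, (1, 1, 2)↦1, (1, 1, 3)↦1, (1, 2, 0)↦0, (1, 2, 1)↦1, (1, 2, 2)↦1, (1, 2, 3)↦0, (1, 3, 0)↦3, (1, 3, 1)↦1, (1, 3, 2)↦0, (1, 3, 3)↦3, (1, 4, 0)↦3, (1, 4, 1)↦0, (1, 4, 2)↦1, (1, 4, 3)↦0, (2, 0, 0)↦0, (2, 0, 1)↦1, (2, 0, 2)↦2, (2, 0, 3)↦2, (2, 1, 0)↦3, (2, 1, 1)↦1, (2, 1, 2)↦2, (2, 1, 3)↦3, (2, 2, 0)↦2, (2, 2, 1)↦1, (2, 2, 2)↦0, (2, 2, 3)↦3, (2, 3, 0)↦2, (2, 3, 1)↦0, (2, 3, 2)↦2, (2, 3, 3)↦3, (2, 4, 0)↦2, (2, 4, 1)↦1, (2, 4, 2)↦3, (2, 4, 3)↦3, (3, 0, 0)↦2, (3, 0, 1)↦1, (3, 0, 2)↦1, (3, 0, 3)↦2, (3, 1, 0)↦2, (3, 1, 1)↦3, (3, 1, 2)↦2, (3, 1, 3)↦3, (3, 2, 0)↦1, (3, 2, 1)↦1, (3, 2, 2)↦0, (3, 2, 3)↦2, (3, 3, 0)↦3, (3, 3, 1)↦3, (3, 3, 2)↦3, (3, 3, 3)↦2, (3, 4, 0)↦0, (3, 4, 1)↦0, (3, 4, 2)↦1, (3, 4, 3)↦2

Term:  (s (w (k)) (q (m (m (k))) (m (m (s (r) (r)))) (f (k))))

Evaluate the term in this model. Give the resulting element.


value = 0

  k = 0
  (w (k)) = w(0,) = 3
  k = 0
  (m (k)) = m(0,) = 0
  (m (m (k))) = m(0,) = 0
  r = 3
  r = 3
  (s (r) (r)) = s(3, 3) = 1
  (m (s (r) (r))) = m(1,) = 2
  (m (m (s (r) (r)))) = m(2,) = 1
  k = 0
  (f (k)) = f(0,) = 1
  (q (m (m (k))) (m (m (s (r) (r)))) (f (k))) = q(0, 1, 1) = 0
  (s (w (k)) (q (m (m (k))) (m (m (s (r) (r)))) (f (k)))) = s(3, 0) = 0


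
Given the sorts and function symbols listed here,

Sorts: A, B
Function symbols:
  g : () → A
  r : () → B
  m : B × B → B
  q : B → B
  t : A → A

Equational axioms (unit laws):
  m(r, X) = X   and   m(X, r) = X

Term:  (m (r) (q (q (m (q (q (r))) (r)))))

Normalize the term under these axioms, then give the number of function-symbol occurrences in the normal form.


1. (m (r) (q (q (m (q (q (r))) (r)))))  →  (q (q (m (q (q (r))) (r))))
2. (q (q (m (q (q (r))) (r))))  →  (q (q (q (q (r)))))
normal form: (q (q (q (q (r)))))

size = 5


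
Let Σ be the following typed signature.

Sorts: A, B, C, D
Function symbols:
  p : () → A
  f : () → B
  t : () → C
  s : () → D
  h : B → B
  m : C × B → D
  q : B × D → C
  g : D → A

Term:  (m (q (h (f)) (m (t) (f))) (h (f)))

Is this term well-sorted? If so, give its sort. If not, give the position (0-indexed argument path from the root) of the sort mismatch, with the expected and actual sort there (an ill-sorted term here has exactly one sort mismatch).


      (f) : B
    (h (f)) : B
      (t) : C
      (f) : B
    (m (t) (f)) : D
  (q (h (f)) (m (t) (f))) : C
    (f) : B
  (h (f)) : B
(m (q (h (f)) (m (t) (f))) (h (f))) : D

well-sorted; sort = D


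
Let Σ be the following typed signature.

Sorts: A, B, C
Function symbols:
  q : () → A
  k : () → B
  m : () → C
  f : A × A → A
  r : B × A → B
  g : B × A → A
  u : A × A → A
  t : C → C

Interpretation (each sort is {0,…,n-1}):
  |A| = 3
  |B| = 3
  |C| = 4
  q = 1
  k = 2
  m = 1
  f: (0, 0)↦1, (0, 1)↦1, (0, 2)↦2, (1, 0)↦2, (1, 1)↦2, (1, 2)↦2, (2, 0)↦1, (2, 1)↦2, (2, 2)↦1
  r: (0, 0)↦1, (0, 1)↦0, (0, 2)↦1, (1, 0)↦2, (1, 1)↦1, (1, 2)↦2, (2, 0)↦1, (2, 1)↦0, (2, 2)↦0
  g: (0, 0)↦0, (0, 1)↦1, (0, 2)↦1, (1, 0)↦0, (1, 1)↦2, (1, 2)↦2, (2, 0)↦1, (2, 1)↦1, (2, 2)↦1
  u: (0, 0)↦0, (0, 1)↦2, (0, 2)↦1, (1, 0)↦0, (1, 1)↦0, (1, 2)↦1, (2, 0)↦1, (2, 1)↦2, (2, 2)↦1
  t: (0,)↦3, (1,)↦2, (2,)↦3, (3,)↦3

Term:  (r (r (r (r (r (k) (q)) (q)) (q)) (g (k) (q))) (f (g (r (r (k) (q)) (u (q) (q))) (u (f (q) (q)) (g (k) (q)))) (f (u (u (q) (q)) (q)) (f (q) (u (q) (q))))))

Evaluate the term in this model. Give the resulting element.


  k = 2
  q = 1
  (r (k) (q)) = r(2, 1) = 0
  q = 1
  (r (r (k) (q)) (q)) = r(0, 1) = 0
  q = 1
  (r (r (r (k) (q)) (q)) (q)) = r(0, 1) = 0
  k = 2
  q = 1
  (g (k) (q)) = g(2, 1) = 1
  (r (r (r (r (k) (q)) (q)) (q)) (g (k) (q))) = r(0, 1) = 0
  k = 2
  q = 1
  (r (k) (q)) = r(2, 1) = 0
  q = 1
  q = 1
  (u (q) (q)) = u(1, 1) = 0
  (r (r (k) (q)) (u (q) (q))) = r(0, 0) = 1
  q = 1
  q = 1
  (f (q) (q)) = f(1, 1) = 2
  k = 2
  q = 1
  (g (k) (q)) = g(2, 1) = 1
  (u (f (q) (q)) (g (k) (q))) = u(2, 1) = 2
  (g (r (r (k) (q)) (u (q) (q))) (u (f (q) (q)) (g (k) (q)))) = g(1, 2) = 2
  q = 1
  q = 1
  (u (q) (q)) = u(1, 1) = 0
  q = 1
  (u (u (q) (q)) (q)) = u(0, 1) = 2
  q = 1
  q = 1
  q = 1
  (u (q) (q)) = u(1, 1) = 0
  (f (q) (u (q) (q))) = f(1, 0) = 2
  (f (u (u (q) (q)) (q)) (f (q) (u (q) (q)))) = f(2, 2) = 1
  (f (g (r (r (k) (q)) (u (q) (q))) (u (f (q) (q)) (g (k) (q)))) (f (u (u (q) (q)) (q)) (f (q) (u (q) (q))))) = f(2, 1) = 2
  (r (r (r (r (r (k) (q)) (q)) (q)) (g (k) (q))) (f (g (r (r (k) (q)) (u (q) (q))) (u (f (q) (q)) (g (k) (q)))) (f (u (u (q) (q)) (q)) (f (q) (u (q) (q)))))) = r(0, 2) = 1

value = 1


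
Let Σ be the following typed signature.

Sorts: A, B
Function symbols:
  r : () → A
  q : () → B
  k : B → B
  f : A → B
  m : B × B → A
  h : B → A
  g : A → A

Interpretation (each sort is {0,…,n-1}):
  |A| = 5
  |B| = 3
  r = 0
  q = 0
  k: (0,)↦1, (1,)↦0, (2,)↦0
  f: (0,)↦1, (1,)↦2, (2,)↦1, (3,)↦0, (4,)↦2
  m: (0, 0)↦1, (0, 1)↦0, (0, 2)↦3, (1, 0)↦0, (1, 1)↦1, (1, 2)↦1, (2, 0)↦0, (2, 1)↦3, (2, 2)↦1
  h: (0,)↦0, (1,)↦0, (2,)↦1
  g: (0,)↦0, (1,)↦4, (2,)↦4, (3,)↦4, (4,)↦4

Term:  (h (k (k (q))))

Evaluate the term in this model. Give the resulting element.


  q = 0
  (k (q)) = k(0,) = 1
  (k (k (q))) = k(1,) = 0
  (h (k (k (q)))) = h(0,) = 0

value = 0


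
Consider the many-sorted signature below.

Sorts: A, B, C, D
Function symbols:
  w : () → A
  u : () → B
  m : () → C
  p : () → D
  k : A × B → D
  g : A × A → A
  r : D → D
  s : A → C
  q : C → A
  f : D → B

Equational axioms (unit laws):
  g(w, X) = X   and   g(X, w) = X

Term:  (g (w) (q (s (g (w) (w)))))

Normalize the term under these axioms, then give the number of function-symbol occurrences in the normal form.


1. (g (w) (q (s (g (w) (w)))))  →  (q (s (g (w) (w))))
2. (q (s (g (w) (w))))  →  (q (s (w)))
normal form: (q (s (w)))

size = 3


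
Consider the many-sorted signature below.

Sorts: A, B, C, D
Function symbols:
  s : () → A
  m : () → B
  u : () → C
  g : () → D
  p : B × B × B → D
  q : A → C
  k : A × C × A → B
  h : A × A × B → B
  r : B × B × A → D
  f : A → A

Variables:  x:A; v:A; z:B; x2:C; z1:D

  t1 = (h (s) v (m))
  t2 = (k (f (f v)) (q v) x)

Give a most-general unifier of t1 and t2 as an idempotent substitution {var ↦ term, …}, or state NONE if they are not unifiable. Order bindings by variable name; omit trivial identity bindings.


head clash or occurs-check failure — not unifiable

NONE (not unifiable)


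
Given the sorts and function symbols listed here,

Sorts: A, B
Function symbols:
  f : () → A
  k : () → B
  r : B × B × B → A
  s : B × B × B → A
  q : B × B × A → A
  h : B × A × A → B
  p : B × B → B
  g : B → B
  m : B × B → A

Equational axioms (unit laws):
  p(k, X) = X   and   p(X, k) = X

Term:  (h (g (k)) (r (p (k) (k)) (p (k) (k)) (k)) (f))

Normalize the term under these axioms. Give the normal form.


1. (h (g (k)) (r (p (k) (k)) (p (k) (k)) (k)) (f))  →  (h (g (k)) (r (k) (p (k) (k)) (k)) (f))
2. (h (g (k)) (r (k) (p (k) (k)) (k)) (f))  →  (h (g (k)) (r (k) (k) (k)) (f))

normal form = (h (g (k)) (r (k) (k) (k)) (f))


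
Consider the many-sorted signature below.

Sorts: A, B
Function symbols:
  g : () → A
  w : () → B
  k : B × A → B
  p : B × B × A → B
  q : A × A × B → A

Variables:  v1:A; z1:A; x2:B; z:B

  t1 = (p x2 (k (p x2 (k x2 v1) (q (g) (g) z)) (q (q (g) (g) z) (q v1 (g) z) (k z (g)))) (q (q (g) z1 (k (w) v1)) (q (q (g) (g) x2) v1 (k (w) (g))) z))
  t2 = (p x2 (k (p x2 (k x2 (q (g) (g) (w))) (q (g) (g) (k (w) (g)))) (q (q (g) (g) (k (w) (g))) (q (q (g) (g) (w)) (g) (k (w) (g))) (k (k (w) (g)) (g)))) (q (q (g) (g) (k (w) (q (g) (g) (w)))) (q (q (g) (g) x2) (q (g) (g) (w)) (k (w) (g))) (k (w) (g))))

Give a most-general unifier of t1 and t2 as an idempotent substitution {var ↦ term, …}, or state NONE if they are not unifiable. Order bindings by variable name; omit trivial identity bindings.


{v1 ↦ (q (g) (g) (w)), z ↦ (k (w) (g)), z1 ↦ (g)}


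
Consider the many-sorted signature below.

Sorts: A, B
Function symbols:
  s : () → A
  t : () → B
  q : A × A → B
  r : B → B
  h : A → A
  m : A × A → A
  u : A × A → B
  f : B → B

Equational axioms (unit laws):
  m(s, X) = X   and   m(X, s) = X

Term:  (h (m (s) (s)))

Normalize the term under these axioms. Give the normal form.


1. (h (m (s) (s)))  →  (h (s))

normal form = (h (s))


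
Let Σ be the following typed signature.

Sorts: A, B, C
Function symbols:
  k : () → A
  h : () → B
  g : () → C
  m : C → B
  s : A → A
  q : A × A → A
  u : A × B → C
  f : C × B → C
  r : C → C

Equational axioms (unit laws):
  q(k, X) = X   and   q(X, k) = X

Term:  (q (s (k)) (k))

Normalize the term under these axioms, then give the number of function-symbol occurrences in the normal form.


1. (q (s (k)) (k))  →  (s (k))
normal form: (s (k))

size = 2


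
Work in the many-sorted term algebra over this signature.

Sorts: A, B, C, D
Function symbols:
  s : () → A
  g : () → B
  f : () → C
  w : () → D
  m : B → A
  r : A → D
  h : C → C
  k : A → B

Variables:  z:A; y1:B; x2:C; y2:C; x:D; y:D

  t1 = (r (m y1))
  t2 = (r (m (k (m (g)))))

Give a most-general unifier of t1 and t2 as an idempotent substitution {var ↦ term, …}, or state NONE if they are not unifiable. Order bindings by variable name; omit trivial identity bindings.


{y1 ↦ (k (m (g)))}


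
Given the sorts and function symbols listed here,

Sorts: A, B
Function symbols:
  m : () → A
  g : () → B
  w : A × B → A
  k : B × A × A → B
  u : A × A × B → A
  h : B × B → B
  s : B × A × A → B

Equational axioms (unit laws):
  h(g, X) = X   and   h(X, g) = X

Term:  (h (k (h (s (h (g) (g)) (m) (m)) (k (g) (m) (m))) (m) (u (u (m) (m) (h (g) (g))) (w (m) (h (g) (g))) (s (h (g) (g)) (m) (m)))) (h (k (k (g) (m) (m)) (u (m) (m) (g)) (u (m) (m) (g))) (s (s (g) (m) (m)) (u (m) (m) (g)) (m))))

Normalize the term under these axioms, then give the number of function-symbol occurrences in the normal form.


size = 48

1. (h (k (h (s (h (g) (g)) (m) (m)) (k (g) (m) (m))) (m) (u (u (m) (m) (h (g) (g))) (w (m) (h (g) (g))) (s (h (g) (g)) (m) (m)))) (h (k (k (g) (m) (m)) (u (m) (m) (g)) (u (m) (m) (g))) (s (s (g) (m) (m)) (u (m) (m) (g)) (m))))  →  (h (k (h (s (g) (m) (m)) (k (g) (m) (m))) (m) (u (u (m) (m) (h (g) (g))) (w (m) (h (g) (g))) (s (h (g) (g)) (m) (m)))) (h (k (k (g) (m) (m)) (u (m) (m) (g)) (u (m) (m) (g))) (s (s (g) (m) (m)) (u (m) (m) (g)) (m))))
2. (h (k (h (s (g) (m) (m)) (k (g) (m) (m))) (m) (u (u (m) (m) (h (g) (g))) (w (m) (h (g) (g))) (s (h (g) (g)) (m) (m)))) (h (k (k (g) (m) (m)) (u (m) (m) (g)) (u (m) (m) (g))) (s (s (g) (m) (m)) (u (m) (m) (g)) (m))))  →  (h (k (h (s (g) (m) (m)) (k (g) (m) (m))) (m) (u (u (m) (m) (g)) (w (m) (h (g) (g))) (s (h (g) (g)) (m) (m)))) (h (k (k (g) (m) (m)) (u (m) (m) (g)) (u (m) (m) (g))) (s (s (g) (m) (m)) (u (m) (m) (g)) (m))))
3. (h (k (h (s (g) (m) (m)) (k (g) (m) (m))) (m) (u (u (m) (m) (g)) (w (m) (h (g) (g))) (s (h (g) (g)) (m) (m)))) (h (k (k (g) (m) (m)) (u (m) (m) (g)) (u (m) (m) (g))) (s (s (g) (m) (m)) (u (m) (m) (g)) (m))))  →  (h (k (h (s (g) (m) (m)) (k (g) (m) (m))) (m) (u (u (m) (m) (g)) (w (m) (g)) (s (h (g) (g)) (m) (m)))) (h (k (k (g) (m) (m)) (u (m) (m) (g)) (u (m) (m) (g))) (s (s (g) (m) (m)) (u (m) (m) (g)) (m))))
4. (h (k (h (s (g) (m) (m)) (k (g) (m) (m))) (m) (u (u (m) (m) (g)) (w (m) (g)) (s (h (g) (g)) (m) (m)))) (h (k (k (g) (m) (m)) (u (m) (m) (g)) (u (m) (m) (g))) (s (s (g) (m) (m)) (u (m) (m) (g)) (m))))  →  (h (k (h (s (g) (m) (m)) (k (g) (m) (m))) (m) (u (u (m) (m) (g)) (w (m) (g)) (s (g) (m) (m)))) (h (k (k (g) (m) (m)) (u (m) (m) (g)) (u (m) (m) (g))) (s (s (g) (m) (m)) (u (m) (m) (g)) (m))))
normal form: (h (k (h (s (g) (m) (m)) (k (g) (m) (m))) (m) (u (u (m) (m) (g)) (w (m) (g)) (s (g) (m) (m)))) (h (k (k (g) (m) (m)) (u (m) (m) (g)) (u (m) (m) (g))) (s (s (g) (m) (m)) (u (m) (m) (g)) (m))))


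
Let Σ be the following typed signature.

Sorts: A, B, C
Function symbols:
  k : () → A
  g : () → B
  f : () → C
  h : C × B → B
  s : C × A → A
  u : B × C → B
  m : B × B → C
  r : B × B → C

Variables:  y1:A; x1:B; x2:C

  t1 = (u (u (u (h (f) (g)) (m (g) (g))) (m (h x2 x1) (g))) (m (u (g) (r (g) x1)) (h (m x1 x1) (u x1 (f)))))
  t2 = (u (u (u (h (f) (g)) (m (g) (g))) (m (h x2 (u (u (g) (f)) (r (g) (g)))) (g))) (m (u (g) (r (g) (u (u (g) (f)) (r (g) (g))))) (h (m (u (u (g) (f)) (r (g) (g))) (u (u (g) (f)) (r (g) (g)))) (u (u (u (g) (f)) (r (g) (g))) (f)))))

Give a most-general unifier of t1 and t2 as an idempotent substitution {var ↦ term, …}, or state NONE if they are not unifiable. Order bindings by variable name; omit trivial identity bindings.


{x1 ↦ (u (u (g) (f)) (r (g) (g)))}
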